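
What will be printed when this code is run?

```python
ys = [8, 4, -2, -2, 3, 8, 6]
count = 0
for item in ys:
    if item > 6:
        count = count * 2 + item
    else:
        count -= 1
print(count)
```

item=8: >6, count = 0*2+8 = 8
item=4: not >6, count = 8-1 = 7
item=-2: not >6, count = 7-1 = 6
item=-2: not >6, count = 6-1 = 5
item=3: not >6, count = 5-1 = 4
item=8: >6, count = 4*2+8 = 16
item=6: not >6, count = 16-1 = 15

15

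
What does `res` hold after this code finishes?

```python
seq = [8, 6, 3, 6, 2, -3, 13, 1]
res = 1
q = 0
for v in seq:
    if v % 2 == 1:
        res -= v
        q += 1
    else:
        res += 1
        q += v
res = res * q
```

v=8: not odd, res = 1+1 = 2; q=8
v=6: not odd, res = 2+1 = 3; q=14
v=3: odd, res = 3-3 = 0; q=15
v=6: not odd, res = 0+1 = 1; q=21
v=2: not odd, res = 1+1 = 2; q=23
v=-3: odd, res = 2-(-3) = 5; q=24
v=13: odd, res = 5-13 = -8; q=25
v=1: odd, res = (-8)-1 = -9; q=26
res*q = (-9)*26 = -234

-234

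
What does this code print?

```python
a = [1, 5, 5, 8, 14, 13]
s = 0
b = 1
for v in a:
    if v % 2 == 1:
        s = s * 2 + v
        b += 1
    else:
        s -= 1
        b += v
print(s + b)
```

v=1: odd, s = 0*2+1 = 1; b=2
v=5: odd, s = 1*2+5 = 7; b=3
v=5: odd, s = 7*2+5 = 19; b=4
v=8: not odd, s = 19-1 = 18; b=12
v=14: not odd, s = 18-1 = 17; b=26
v=13: odd, s = 17*2+13 = 47; b=27
s+b = 47+27 = 74

74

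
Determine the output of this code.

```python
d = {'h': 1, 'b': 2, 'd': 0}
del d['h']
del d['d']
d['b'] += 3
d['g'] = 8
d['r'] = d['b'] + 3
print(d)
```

{'b': 5, 'g': 8, 'r': 8}

del 'h' → {'b': 2, 'd': 0}
del 'd' → {'b': 2}
d['b'] = 2+3 = 5 → {'b': 5}
d['g'] = 8 → {'b': 5, 'g': 8}
d['r'] = d['b']+3 = 8 → {'b': 5, 'g': 8, 'r': 8}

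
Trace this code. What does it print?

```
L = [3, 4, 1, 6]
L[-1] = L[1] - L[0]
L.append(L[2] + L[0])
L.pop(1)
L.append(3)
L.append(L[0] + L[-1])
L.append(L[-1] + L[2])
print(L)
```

L[-1] = L[1]-L[0] = 4-3 = 1 → [3, 4, 1, 1]
append L[2]+L[0] = 1+3 = 4 → [3, 4, 1, 1, 4]
pop(1) removes 4 → [3, 1, 1, 4]
append 3 → [3, 1, 1, 4, 3]
append L[0]+L[-1] = 3+3 = 6 → [3, 1, 1, 4, 3, 6]
append L[-1]+L[2] = 6+1 = 7 → [3, 1, 1, 4, 3, 6, 7]

[3, 1, 1, 4, 3, 6, 7]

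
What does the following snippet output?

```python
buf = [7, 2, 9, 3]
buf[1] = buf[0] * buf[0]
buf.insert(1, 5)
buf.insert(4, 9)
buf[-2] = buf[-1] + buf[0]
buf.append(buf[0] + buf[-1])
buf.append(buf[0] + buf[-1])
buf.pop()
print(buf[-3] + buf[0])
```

buf[1] = buf[0]*buf[0] = 7*7 = 49 → [7, 49, 9, 3]
insert 5 at 1 → [7, 5, 49, 9, 3]
insert 9 at 4 → [7, 5, 49, 9, 9, 3]
buf[-2] = buf[-1]+buf[0] = 3+7 = 10 → [7, 5, 49, 9, 10, 3]
append buf[0]+buf[-1] = 7+3 = 10 → [7, 5, 49, 9, 10, 3, 10]
append buf[0]+buf[-1] = 7+10 = 17 → [7, 5, 49, 9, 10, 3, 10, 17]
pop() removes 17 → [7, 5, 49, 9, 10, 3, 10]
buf[-3]+buf[0] = 10+7 = 17

17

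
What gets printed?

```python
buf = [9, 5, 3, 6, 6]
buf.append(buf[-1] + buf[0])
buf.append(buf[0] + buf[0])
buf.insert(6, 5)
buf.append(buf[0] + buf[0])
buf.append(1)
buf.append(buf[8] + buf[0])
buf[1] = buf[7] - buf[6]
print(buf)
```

[9, 13, 3, 6, 6, 15, 5, 18, 18, 1, 27]

append buf[-1]+buf[0] = 6+9 = 15 → [9, 5, 3, 6, 6, 15]
append buf[0]+buf[0] = 9+9 = 18 → [9, 5, 3, 6, 6, 15, 18]
insert 5 at 6 → [9, 5, 3, 6, 6, 15, 5, 18]
append buf[0]+buf[0] = 9+9 = 18 → [9, 5, 3, 6, 6, 15, 5, 18, 18]
append 1 → [9, 5, 3, 6, 6, 15, 5, 18, 18, 1]
append buf[8]+buf[0] = 18+9 = 27 → [9, 5, 3, 6, 6, 15, 5, 18, 18, 1, 27]
buf[1] = buf[7]-buf[6] = 18-5 = 13 → [9, 13, 3, 6, 6, 15, 5, 18, 18, 1, 27]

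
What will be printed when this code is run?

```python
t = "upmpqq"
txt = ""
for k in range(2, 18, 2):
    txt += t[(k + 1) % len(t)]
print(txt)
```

k=2: add t[3]='p' → 'p'
k=4: add t[5]='q' → 'pq'
k=6: add t[1]='p' → 'pqp'
k=8: add t[3]='p' → 'pqpp'
k=10: add t[5]='q' → 'pqppq'
k=12: add t[1]='p' → 'pqppqp'
k=14: add t[3]='p' → 'pqppqpp'
k=16: add t[5]='q' → 'pqppqppq'

pqppqppq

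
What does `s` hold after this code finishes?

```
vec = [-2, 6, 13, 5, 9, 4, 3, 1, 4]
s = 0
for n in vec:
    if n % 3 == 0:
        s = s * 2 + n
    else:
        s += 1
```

n=-2: not %3==0, s = 0+1 = 1
n=6: %3==0, s = 1*2+6 = 8
n=13: not %3==0, s = 8+1 = 9
n=5: not %3==0, s = 9+1 = 10
n=9: %3==0, s = 10*2+9 = 29
n=4: not %3==0, s = 29+1 = 30
n=3: %3==0, s = 30*2+3 = 63
n=1: not %3==0, s = 63+1 = 64
n=4: not %3==0, s = 64+1 = 65

65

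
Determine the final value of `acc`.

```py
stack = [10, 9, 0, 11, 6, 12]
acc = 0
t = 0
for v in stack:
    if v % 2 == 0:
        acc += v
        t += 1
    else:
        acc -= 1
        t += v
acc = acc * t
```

624

v=10: even, acc = 0+10 = 10; t=1
v=9: not even, acc = 10-1 = 9; t=10
v=0: even, acc = 9+0 = 9; t=11
v=11: not even, acc = 9-1 = 8; t=22
v=6: even, acc = 8+6 = 14; t=23
v=12: even, acc = 14+12 = 26; t=24
acc*t = 26*24 = 624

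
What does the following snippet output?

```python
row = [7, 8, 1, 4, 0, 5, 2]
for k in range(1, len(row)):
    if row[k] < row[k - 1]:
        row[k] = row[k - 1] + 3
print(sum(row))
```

k=1: 8>=7, unchanged → [7, 8, 1, 4, 0, 5, 2]
k=2: 1<8, row[2] = 8+3 = 11 → [7, 8, 11, 4, 0, 5, 2]
k=3: 4<11, row[3] = 11+3 = 14 → [7, 8, 11, 14, 0, 5, 2]
k=4: 0<14, row[4] = 14+3 = 17 → [7, 8, 11, 14, 17, 5, 2]
k=5: 5<17, row[5] = 17+3 = 20 → [7, 8, 11, 14, 17, 20, 2]
k=6: 2<20, row[6] = 20+3 = 23 → [7, 8, 11, 14, 17, 20, 23]
sum = 100

100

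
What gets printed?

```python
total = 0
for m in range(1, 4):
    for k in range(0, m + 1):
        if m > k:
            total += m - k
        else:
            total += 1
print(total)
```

m=1,k=0: 1>0, total = 0+1 = 1
m=1,k=1: not 1>1, total = 1+1 = 2
m=2,k=0: 2>0, total = 2+2 = 4
m=2,k=1: 2>1, total = 4+1 = 5
m=2,k=2: not 2>2, total = 5+1 = 6
m=3,k=0: 3>0, total = 6+3 = 9
m=3,k=1: 3>1, total = 9+2 = 11
m=3,k=2: 3>2, total = 11+1 = 12
m=3,k=3: not 3>3, total = 12+1 = 13

13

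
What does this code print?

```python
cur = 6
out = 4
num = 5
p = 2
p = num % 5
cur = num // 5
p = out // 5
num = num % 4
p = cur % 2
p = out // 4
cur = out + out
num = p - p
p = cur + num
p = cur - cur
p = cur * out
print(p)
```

32

p = 5%5 = 0
cur = 5//5 = 1
p = 4//5 = 0
num = 5%4 = 1
p = 1%2 = 1
p = 4//4 = 1
cur = 4+4 = 8
num = 1-1 = 0
p = 8+0 = 8
p = 8-8 = 0
p = 8*4 = 32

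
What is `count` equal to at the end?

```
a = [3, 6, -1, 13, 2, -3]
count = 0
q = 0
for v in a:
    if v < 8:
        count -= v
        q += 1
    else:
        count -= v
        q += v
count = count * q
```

v=3: <8, count = 0-3 = -3; q=1
v=6: <8, count = (-3)-6 = -9; q=2
v=-1: <8, count = (-9)-(-1) = -8; q=3
v=13: not <8, count = (-8)-13 = -21; q=16
v=2: <8, count = (-21)-2 = -23; q=17
v=-3: <8, count = (-23)-(-3) = -20; q=18
count*q = (-20)*18 = -360

-360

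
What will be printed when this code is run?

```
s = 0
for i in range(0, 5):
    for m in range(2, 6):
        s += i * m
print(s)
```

i=0,m=2: s = 0+0 = 0
i=0,m=3: s = 0+0 = 0
i=0,m=4: s = 0+0 = 0
i=0,m=5: s = 0+0 = 0
i=1,m=2: s = 0+2 = 2
i=1,m=3: s = 2+3 = 5
i=1,m=4: s = 5+4 = 9
i=1,m=5: s = 9+5 = 14
i=2,m=2: s = 14+4 = 18
i=2,m=3: s = 18+6 = 24
i=2,m=4: s = 24+8 = 32
i=2,m=5: s = 32+10 = 42
i=3,m=2: s = 42+6 = 48
i=3,m=3: s = 48+9 = 57
i=3,m=4: s = 57+12 = 69
i=3,m=5: s = 69+15 = 84
i=4,m=2: s = 84+8 = 92
i=4,m=3: s = 92+12 = 104
i=4,m=4: s = 104+16 = 120
i=4,m=5: s = 120+20 = 140

140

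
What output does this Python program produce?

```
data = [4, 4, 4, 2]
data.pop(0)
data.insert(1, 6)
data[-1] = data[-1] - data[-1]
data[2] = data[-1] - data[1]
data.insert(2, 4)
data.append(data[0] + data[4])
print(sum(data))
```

12

pop(0) removes 4 → [4, 4, 2]
insert 6 at 1 → [4, 6, 4, 2]
data[-1] = data[-1]-data[-1] = 2-2 = 0 → [4, 6, 4, 0]
data[2] = data[-1]-data[1] = 0-6 = -6 → [4, 6, -6, 0]
insert 4 at 2 → [4, 6, 4, -6, 0]
append data[0]+data[4] = 4+0 = 4 → [4, 6, 4, -6, 0, 4]
sum = 12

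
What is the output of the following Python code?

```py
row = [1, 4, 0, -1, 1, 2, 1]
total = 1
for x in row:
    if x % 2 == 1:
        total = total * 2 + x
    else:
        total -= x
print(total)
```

x=1: odd, total = 1*2+1 = 3
x=4: not odd, total = 3-4 = -1
x=0: not odd, total = (-1)-0 = -1
x=-1: odd, total = (-1)*2+(-1) = -3
x=1: odd, total = (-3)*2+1 = -5
x=2: not odd, total = (-5)-2 = -7
x=1: odd, total = (-7)*2+1 = -13

-13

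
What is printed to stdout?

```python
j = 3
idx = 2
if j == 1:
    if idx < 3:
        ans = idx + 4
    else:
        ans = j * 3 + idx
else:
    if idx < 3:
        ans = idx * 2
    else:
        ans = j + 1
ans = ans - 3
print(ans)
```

j=3, idx=2
j == 1 is False; idx < 3 is True
→ ans = idx * 2 = 4
ans = 4-3 = 1

1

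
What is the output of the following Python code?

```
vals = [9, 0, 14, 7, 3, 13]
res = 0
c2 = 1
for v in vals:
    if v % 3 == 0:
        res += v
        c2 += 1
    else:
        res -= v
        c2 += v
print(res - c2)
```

v=9: %3==0, res = 0+9 = 9; c2=2
v=0: %3==0, res = 9+0 = 9; c2=3
v=14: not %3==0, res = 9-14 = -5; c2=17
v=7: not %3==0, res = (-5)-7 = -12; c2=24
v=3: %3==0, res = (-12)+3 = -9; c2=25
v=13: not %3==0, res = (-9)-13 = -22; c2=38
res-c2 = (-22)-38 = -60

-60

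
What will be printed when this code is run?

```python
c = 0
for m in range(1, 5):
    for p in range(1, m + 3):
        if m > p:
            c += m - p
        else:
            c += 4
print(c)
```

m=1,p=1: not 1>1, c = 0+4 = 4
m=1,p=2: not 1>2, c = 4+4 = 8
m=1,p=3: not 1>3, c = 8+4 = 12
m=2,p=1: 2>1, c = 12+1 = 13
m=2,p=2: not 2>2, c = 13+4 = 17
m=2,p=3: not 2>3, c = 17+4 = 21
m=2,p=4: not 2>4, c = 21+4 = 25
m=3,p=1: 3>1, c = 25+2 = 27
m=3,p=2: 3>2, c = 27+1 = 28
m=3,p=3: not 3>3, c = 28+4 = 32
m=3,p=4: not 3>4, c = 32+4 = 36
m=3,p=5: not 3>5, c = 36+4 = 40
m=4,p=1: 4>1, c = 40+3 = 43
m=4,p=2: 4>2, c = 43+2 = 45
m=4,p=3: 4>3, c = 45+1 = 46
m=4,p=4: not 4>4, c = 46+4 = 50
m=4,p=5: not 4>5, c = 50+4 = 54
m=4,p=6: not 4>6, c = 54+4 = 58

58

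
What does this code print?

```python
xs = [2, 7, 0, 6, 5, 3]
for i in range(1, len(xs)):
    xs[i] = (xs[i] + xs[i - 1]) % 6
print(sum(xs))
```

i=1: xs[1] = (7+2)%6 = 3 → [2, 3, 0, 6, 5, 3]
i=2: xs[2] = (0+3)%6 = 3 → [2, 3, 3, 6, 5, 3]
i=3: xs[3] = (6+3)%6 = 3 → [2, 3, 3, 3, 5, 3]
i=4: xs[4] = (5+3)%6 = 2 → [2, 3, 3, 3, 2, 3]
i=5: xs[5] = (3+2)%6 = 5 → [2, 3, 3, 3, 2, 5]
sum = 18

18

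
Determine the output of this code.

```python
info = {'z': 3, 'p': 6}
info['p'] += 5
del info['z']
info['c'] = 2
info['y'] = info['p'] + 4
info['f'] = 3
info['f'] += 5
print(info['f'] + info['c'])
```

info['p'] = 6+5 = 11 → {'z': 3, 'p': 11}
del 'z' → {'p': 11}
info['c'] = 2 → {'p': 11, 'c': 2}
info['y'] = info['p']+4 = 15 → {'p': 11, 'c': 2, 'y': 15}
info['f'] = 3 → {'p': 11, 'c': 2, 'y': 15, 'f': 3}
info['f'] = 3+5 = 8 → {'p': 11, 'c': 2, 'y': 15, 'f': 8}
info['f']+info['c'] = 8+2 = 10

10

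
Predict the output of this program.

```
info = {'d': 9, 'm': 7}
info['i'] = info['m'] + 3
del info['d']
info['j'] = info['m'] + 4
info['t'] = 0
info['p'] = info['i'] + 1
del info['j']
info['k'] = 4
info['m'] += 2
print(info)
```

info['i'] = info['m']+3 = 10 → {'d': 9, 'm': 7, 'i': 10}
del 'd' → {'m': 7, 'i': 10}
info['j'] = info['m']+4 = 11 → {'m': 7, 'i': 10, 'j': 11}
info['t'] = 0 → {'m': 7, 'i': 10, 'j': 11, 't': 0}
info['p'] = info['i']+1 = 11 → {'m': 7, 'i': 10, 'j': 11, 't': 0, 'p': 11}
del 'j' → {'m': 7, 'i': 10, 't': 0, 'p': 11}
info['k'] = 4 → {'m': 7, 'i': 10, 't': 0, 'p': 11, 'k': 4}
info['m'] = 7+2 = 9 → {'m': 9, 'i': 10, 't': 0, 'p': 11, 'k': 4}

{'m': 9, 'i': 10, 't': 0, 'p': 11, 'k': 4}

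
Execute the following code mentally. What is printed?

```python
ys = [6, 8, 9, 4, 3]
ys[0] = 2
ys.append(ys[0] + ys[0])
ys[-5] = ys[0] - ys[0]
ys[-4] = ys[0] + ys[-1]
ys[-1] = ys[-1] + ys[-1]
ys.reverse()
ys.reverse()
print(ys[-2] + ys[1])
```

3

ys[0] = 2 → [2, 8, 9, 4, 3]
append ys[0]+ys[0] = 2+2 = 4 → [2, 8, 9, 4, 3, 4]
ys[-5] = ys[0]-ys[0] = 2-2 = 0 → [2, 0, 9, 4, 3, 4]
ys[-4] = ys[0]+ys[-1] = 2+4 = 6 → [2, 0, 6, 4, 3, 4]
ys[-1] = ys[-1]+ys[-1] = 4+4 = 8 → [2, 0, 6, 4, 3, 8]
reverse → [8, 3, 4, 6, 0, 2]
reverse → [2, 0, 6, 4, 3, 8]
ys[-2]+ys[1] = 3+0 = 3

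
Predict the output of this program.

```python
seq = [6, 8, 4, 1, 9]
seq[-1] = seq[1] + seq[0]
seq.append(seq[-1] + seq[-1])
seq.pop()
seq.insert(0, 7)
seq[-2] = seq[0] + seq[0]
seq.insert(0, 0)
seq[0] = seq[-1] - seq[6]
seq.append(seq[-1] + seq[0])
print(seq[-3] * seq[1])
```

98

seq[-1] = seq[1]+seq[0] = 8+6 = 14 → [6, 8, 4, 1, 14]
append seq[-1]+seq[-1] = 14+14 = 28 → [6, 8, 4, 1, 14, 28]
pop() removes 28 → [6, 8, 4, 1, 14]
insert 7 at 0 → [7, 6, 8, 4, 1, 14]
seq[-2] = seq[0]+seq[0] = 7+7 = 14 → [7, 6, 8, 4, 14, 14]
insert 0 at 0 → [0, 7, 6, 8, 4, 14, 14]
seq[0] = seq[-1]-seq[6] = 14-14 = 0 → [0, 7, 6, 8, 4, 14, 14]
append seq[-1]+seq[0] = 14+0 = 14 → [0, 7, 6, 8, 4, 14, 14, 14]
seq[-3]*seq[1] = 14*7 = 98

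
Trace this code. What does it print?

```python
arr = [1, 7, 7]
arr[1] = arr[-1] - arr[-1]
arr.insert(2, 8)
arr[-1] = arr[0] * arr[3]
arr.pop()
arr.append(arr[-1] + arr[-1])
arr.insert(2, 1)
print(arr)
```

arr[1] = arr[-1]-arr[-1] = 7-7 = 0 → [1, 0, 7]
insert 8 at 2 → [1, 0, 8, 7]
arr[-1] = arr[0]*arr[3] = 1*7 = 7 → [1, 0, 8, 7]
pop() removes 7 → [1, 0, 8]
append arr[-1]+arr[-1] = 8+8 = 16 → [1, 0, 8, 16]
insert 1 at 2 → [1, 0, 1, 8, 16]

[1, 0, 1, 8, 16]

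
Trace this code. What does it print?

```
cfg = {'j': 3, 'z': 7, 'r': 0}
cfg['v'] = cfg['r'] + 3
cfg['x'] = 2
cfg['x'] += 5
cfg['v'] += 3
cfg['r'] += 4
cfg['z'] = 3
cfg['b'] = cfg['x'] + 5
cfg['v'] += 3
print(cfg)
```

cfg['v'] = cfg['r']+3 = 3 → {'j': 3, 'z': 7, 'r': 0, 'v': 3}
cfg['x'] = 2 → {'j': 3, 'z': 7, 'r': 0, 'v': 3, 'x': 2}
cfg['x'] = 2+5 = 7 → {'j': 3, 'z': 7, 'r': 0, 'v': 3, 'x': 7}
cfg['v'] = 3+3 = 6 → {'j': 3, 'z': 7, 'r': 0, 'v': 6, 'x': 7}
cfg['r'] = 0+4 = 4 → {'j': 3, 'z': 7, 'r': 4, 'v': 6, 'x': 7}
cfg['z'] = 3 → {'j': 3, 'z': 3, 'r': 4, 'v': 6, 'x': 7}
cfg['b'] = cfg['x']+5 = 12 → {'j': 3, 'z': 3, 'r': 4, 'v': 6, 'x': 7, 'b': 12}
cfg['v'] = 6+3 = 9 → {'j': 3, 'z': 3, 'r': 4, 'v': 9, 'x': 7, 'b': 12}

{'j': 3, 'z': 3, 'r': 4, 'v': 9, 'x': 7, 'b': 12}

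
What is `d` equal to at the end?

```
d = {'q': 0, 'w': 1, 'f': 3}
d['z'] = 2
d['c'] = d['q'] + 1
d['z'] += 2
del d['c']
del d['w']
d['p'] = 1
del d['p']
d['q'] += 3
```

d['z'] = 2 → {'q': 0, 'w': 1, 'f': 3, 'z': 2}
d['c'] = d['q']+1 = 1 → {'q': 0, 'w': 1, 'f': 3, 'z': 2, 'c': 1}
d['z'] = 2+2 = 4 → {'q': 0, 'w': 1, 'f': 3, 'z': 4, 'c': 1}
del 'c' → {'q': 0, 'w': 1, 'f': 3, 'z': 4}
del 'w' → {'q': 0, 'f': 3, 'z': 4}
d['p'] = 1 → {'q': 0, 'f': 3, 'z': 4, 'p': 1}
del 'p' → {'q': 0, 'f': 3, 'z': 4}
d['q'] = 0+3 = 3 → {'q': 3, 'f': 3, 'z': 4}

{'q': 3, 'f': 3, 'z': 4}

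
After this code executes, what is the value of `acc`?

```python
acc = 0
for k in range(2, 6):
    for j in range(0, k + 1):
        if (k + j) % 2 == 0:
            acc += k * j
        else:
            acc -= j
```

k=2,j=0: even sum, acc = 0+0 = 0
k=2,j=1: odd sum, acc = 0-1 = -1
k=2,j=2: even sum, acc = (-1)+4 = 3
k=3,j=0: odd sum, acc = 3-0 = 3
k=3,j=1: even sum, acc = 3+3 = 6
k=3,j=2: odd sum, acc = 6-2 = 4
k=3,j=3: even sum, acc = 4+9 = 13
k=4,j=0: even sum, acc = 13+0 = 13
k=4,j=1: odd sum, acc = 13-1 = 12
k=4,j=2: even sum, acc = 12+8 = 20
k=4,j=3: odd sum, acc = 20-3 = 17
k=4,j=4: even sum, acc = 17+16 = 33
k=5,j=0: odd sum, acc = 33-0 = 33
k=5,j=1: even sum, acc = 33+5 = 38
k=5,j=2: odd sum, acc = 38-2 = 36
k=5,j=3: even sum, acc = 36+15 = 51
k=5,j=4: odd sum, acc = 51-4 = 47
k=5,j=5: even sum, acc = 47+25 = 72

72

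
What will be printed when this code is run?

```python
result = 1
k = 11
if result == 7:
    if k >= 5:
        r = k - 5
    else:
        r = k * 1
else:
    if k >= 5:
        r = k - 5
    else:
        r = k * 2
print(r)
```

result=1, k=11
result == 7 is False; k >= 5 is True
→ r = k - 5 = 6

6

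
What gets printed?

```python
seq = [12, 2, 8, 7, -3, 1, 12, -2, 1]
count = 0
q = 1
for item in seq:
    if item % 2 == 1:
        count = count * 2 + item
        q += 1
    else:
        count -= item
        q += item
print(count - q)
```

item=12: not odd, count = 0-12 = -12; q=13
item=2: not odd, count = (-12)-2 = -14; q=15
item=8: not odd, count = (-14)-8 = -22; q=23
item=7: odd, count = (-22)*2+7 = -37; q=24
item=-3: odd, count = (-37)*2+(-3) = -77; q=25
item=1: odd, count = (-77)*2+1 = -153; q=26
item=12: not odd, count = (-153)-12 = -165; q=38
item=-2: not odd, count = (-165)-(-2) = -163; q=36
item=1: odd, count = (-163)*2+1 = -325; q=37
count-q = (-325)-37 = -362

-362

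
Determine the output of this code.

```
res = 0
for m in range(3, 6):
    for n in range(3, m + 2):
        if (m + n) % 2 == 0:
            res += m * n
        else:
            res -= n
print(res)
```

m=3,n=3: even sum, res = 0+9 = 9
m=3,n=4: odd sum, res = 9-4 = 5
m=4,n=3: odd sum, res = 5-3 = 2
m=4,n=4: even sum, res = 2+16 = 18
m=4,n=5: odd sum, res = 18-5 = 13
m=5,n=3: even sum, res = 13+15 = 28
m=5,n=4: odd sum, res = 28-4 = 24
m=5,n=5: even sum, res = 24+25 = 49
m=5,n=6: odd sum, res = 49-6 = 43

43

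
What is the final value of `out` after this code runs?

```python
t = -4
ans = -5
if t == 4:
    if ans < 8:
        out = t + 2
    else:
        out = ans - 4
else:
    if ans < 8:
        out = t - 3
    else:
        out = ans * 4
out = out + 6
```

t=-4, ans=-5
t == 4 is False; ans < 8 is True
→ out = t - 3 = -7
out = (-7)+6 = -1

-1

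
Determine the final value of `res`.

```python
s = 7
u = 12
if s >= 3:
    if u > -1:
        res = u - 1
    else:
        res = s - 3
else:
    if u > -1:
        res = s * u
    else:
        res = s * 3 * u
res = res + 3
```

s=7, u=12
s >= 3 is True; u > -1 is True
→ res = u - 1 = 11
res = 11+3 = 14

14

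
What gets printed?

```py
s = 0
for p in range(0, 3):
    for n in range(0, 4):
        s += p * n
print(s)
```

p=0,n=0: s = 0+0 = 0
p=0,n=1: s = 0+0 = 0
p=0,n=2: s = 0+0 = 0
p=0,n=3: s = 0+0 = 0
p=1,n=0: s = 0+0 = 0
p=1,n=1: s = 0+1 = 1
p=1,n=2: s = 1+2 = 3
p=1,n=3: s = 3+3 = 6
p=2,n=0: s = 6+0 = 6
p=2,n=1: s = 6+2 = 8
p=2,n=2: s = 8+4 = 12
p=2,n=3: s = 12+6 = 18

18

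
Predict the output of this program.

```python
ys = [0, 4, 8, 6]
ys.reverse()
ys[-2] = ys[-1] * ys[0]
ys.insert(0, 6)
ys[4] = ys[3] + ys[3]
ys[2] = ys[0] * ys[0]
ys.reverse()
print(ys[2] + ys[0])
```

36

reverse → [6, 8, 4, 0]
ys[-2] = ys[-1]*ys[0] = 0*6 = 0 → [6, 8, 0, 0]
insert 6 at 0 → [6, 6, 8, 0, 0]
ys[4] = ys[3]+ys[3] = 0+0 = 0 → [6, 6, 8, 0, 0]
ys[2] = ys[0]*ys[0] = 6*6 = 36 → [6, 6, 36, 0, 0]
reverse → [0, 0, 36, 6, 6]
ys[2]+ys[0] = 36+0 = 36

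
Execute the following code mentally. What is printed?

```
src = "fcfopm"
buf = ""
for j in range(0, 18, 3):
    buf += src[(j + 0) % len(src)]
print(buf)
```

fofofo

j=0: add src[0]='f' → 'f'
j=3: add src[3]='o' → 'fo'
j=6: add src[0]='f' → 'fof'
j=9: add src[3]='o' → 'fofo'
j=12: add src[0]='f' → 'fofof'
j=15: add src[3]='o' → 'fofofo'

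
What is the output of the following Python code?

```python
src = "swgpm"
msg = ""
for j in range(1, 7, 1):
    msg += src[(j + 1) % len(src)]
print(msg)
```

j=1: add src[2]='g' → 'g'
j=2: add src[3]='p' → 'gp'
j=3: add src[4]='m' → 'gpm'
j=4: add src[0]='s' → 'gpms'
j=5: add src[1]='w' → 'gpmsw'
j=6: add src[2]='g' → 'gpmswg'

gpmswg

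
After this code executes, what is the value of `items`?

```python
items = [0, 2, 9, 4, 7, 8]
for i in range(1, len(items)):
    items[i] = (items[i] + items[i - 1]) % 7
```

i=1: items[1] = (2+0)%7 = 2 → [0, 2, 9, 4, 7, 8]
i=2: items[2] = (9+2)%7 = 4 → [0, 2, 4, 4, 7, 8]
i=3: items[3] = (4+4)%7 = 1 → [0, 2, 4, 1, 7, 8]
i=4: items[4] = (7+1)%7 = 1 → [0, 2, 4, 1, 1, 8]
i=5: items[5] = (8+1)%7 = 2 → [0, 2, 4, 1, 1, 2]

[0, 2, 4, 1, 1, 2]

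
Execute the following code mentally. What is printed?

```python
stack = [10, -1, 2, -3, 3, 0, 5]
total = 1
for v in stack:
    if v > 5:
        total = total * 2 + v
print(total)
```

12

v=10: >5, total = 1*2+10 = 12
v=-1: not >5
v=2: not >5
v=-3: not >5
v=3: not >5
v=0: not >5
v=5: not >5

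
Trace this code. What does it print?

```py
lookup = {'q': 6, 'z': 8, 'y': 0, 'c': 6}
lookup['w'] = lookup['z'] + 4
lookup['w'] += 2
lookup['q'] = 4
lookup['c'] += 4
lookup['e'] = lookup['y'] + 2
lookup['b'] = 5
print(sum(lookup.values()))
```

43

lookup['w'] = lookup['z']+4 = 12 → {'q': 6, 'z': 8, 'y': 0, 'c': 6, 'w': 12}
lookup['w'] = 12+2 = 14 → {'q': 6, 'z': 8, 'y': 0, 'c': 6, 'w': 14}
lookup['q'] = 4 → {'q': 4, 'z': 8, 'y': 0, 'c': 6, 'w': 14}
lookup['c'] = 6+4 = 10 → {'q': 4, 'z': 8, 'y': 0, 'c': 10, 'w': 14}
lookup['e'] = lookup['y']+2 = 2 → {'q': 4, 'z': 8, 'y': 0, 'c': 10, 'w': 14, 'e': 2}
lookup['b'] = 5 → {'q': 4, 'z': 8, 'y': 0, 'c': 10, 'w': 14, 'e': 2, 'b': 5}
sum of values = 43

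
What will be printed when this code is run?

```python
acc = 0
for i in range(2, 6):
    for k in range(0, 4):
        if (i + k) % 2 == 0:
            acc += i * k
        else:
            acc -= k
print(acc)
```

i=2,k=0: even sum, acc = 0+0 = 0
i=2,k=1: odd sum, acc = 0-1 = -1
i=2,k=2: even sum, acc = (-1)+4 = 3
i=2,k=3: odd sum, acc = 3-3 = 0
i=3,k=0: odd sum, acc = 0-0 = 0
i=3,k=1: even sum, acc = 0+3 = 3
i=3,k=2: odd sum, acc = 3-2 = 1
i=3,k=3: even sum, acc = 1+9 = 10
i=4,k=0: even sum, acc = 10+0 = 10
i=4,k=1: odd sum, acc = 10-1 = 9
i=4,k=2: even sum, acc = 9+8 = 17
i=4,k=3: odd sum, acc = 17-3 = 14
i=5,k=0: odd sum, acc = 14-0 = 14
i=5,k=1: even sum, acc = 14+5 = 19
i=5,k=2: odd sum, acc = 19-2 = 17
i=5,k=3: even sum, acc = 17+15 = 32

32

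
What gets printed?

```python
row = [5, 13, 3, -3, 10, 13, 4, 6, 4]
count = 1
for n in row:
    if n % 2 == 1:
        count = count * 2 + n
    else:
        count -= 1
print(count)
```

230

n=5: odd, count = 1*2+5 = 7
n=13: odd, count = 7*2+13 = 27
n=3: odd, count = 27*2+3 = 57
n=-3: odd, count = 57*2+(-3) = 111
n=10: not odd, count = 111-1 = 110
n=13: odd, count = 110*2+13 = 233
n=4: not odd, count = 233-1 = 232
n=6: not odd, count = 232-1 = 231
n=4: not odd, count = 231-1 = 230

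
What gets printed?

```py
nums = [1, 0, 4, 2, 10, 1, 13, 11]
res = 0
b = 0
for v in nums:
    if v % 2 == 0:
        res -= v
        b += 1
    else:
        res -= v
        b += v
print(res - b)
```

v=1: not even, res = 0-1 = -1; b=1
v=0: even, res = (-1)-0 = -1; b=2
v=4: even, res = (-1)-4 = -5; b=3
v=2: even, res = (-5)-2 = -7; b=4
v=10: even, res = (-7)-10 = -17; b=5
v=1: not even, res = (-17)-1 = -18; b=6
v=13: not even, res = (-18)-13 = -31; b=19
v=11: not even, res = (-31)-11 = -42; b=30
res-b = (-42)-30 = -72

-72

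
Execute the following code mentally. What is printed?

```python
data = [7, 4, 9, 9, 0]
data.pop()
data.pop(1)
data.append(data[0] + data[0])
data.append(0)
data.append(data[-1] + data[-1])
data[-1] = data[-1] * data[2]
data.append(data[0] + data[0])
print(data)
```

pop() removes 0 → [7, 4, 9, 9]
pop(1) removes 4 → [7, 9, 9]
append data[0]+data[0] = 7+7 = 14 → [7, 9, 9, 14]
append 0 → [7, 9, 9, 14, 0]
append data[-1]+data[-1] = 0+0 = 0 → [7, 9, 9, 14, 0, 0]
data[-1] = data[-1]*data[2] = 0*9 = 0 → [7, 9, 9, 14, 0, 0]
append data[0]+data[0] = 7+7 = 14 → [7, 9, 9, 14, 0, 0, 14]

[7, 9, 9, 14, 0, 0, 14]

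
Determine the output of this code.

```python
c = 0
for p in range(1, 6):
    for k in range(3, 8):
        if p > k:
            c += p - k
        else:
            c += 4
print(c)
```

p=1,k=3: not 1>3, c = 0+4 = 4
p=1,k=4: not 1>4, c = 4+4 = 8
p=1,k=5: not 1>5, c = 8+4 = 12
p=1,k=6: not 1>6, c = 12+4 = 16
p=1,k=7: not 1>7, c = 16+4 = 20
p=2,k=3: not 2>3, c = 20+4 = 24
p=2,k=4: not 2>4, c = 24+4 = 28
p=2,k=5: not 2>5, c = 28+4 = 32
p=2,k=6: not 2>6, c = 32+4 = 36
p=2,k=7: not 2>7, c = 36+4 = 40
p=3,k=3: not 3>3, c = 40+4 = 44
p=3,k=4: not 3>4, c = 44+4 = 48
p=3,k=5: not 3>5, c = 48+4 = 52
p=3,k=6: not 3>6, c = 52+4 = 56
p=3,k=7: not 3>7, c = 56+4 = 60
p=4,k=3: 4>3, c = 60+1 = 61
p=4,k=4: not 4>4, c = 61+4 = 65
p=4,k=5: not 4>5, c = 65+4 = 69
p=4,k=6: not 4>6, c = 69+4 = 73
p=4,k=7: not 4>7, c = 73+4 = 77
p=5,k=3: 5>3, c = 77+2 = 79
p=5,k=4: 5>4, c = 79+1 = 80
p=5,k=5: not 5>5, c = 80+4 = 84
p=5,k=6: not 5>6, c = 84+4 = 88
p=5,k=7: not 5>7, c = 88+4 = 92

92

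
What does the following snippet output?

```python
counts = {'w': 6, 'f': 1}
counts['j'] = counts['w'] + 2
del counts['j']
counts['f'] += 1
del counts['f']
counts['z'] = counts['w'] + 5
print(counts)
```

counts['j'] = counts['w']+2 = 8 → {'w': 6, 'f': 1, 'j': 8}
del 'j' → {'w': 6, 'f': 1}
counts['f'] = 1+1 = 2 → {'w': 6, 'f': 2}
del 'f' → {'w': 6}
counts['z'] = counts['w']+5 = 11 → {'w': 6, 'z': 11}

{'w': 6, 'z': 11}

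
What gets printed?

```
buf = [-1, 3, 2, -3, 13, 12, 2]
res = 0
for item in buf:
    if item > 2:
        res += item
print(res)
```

28

item=-1: not >2
item=3: >2, res = 0+3 = 3
item=2: not >2
item=-3: not >2
item=13: >2, res = 3+13 = 16
item=12: >2, res = 16+12 = 28
item=2: not >2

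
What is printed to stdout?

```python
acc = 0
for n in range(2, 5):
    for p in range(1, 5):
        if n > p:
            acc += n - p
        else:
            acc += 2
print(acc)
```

22

n=2,p=1: 2>1, acc = 0+1 = 1
n=2,p=2: not 2>2, acc = 1+2 = 3
n=2,p=3: not 2>3, acc = 3+2 = 5
n=2,p=4: not 2>4, acc = 5+2 = 7
n=3,p=1: 3>1, acc = 7+2 = 9
n=3,p=2: 3>2, acc = 9+1 = 10
n=3,p=3: not 3>3, acc = 10+2 = 12
n=3,p=4: not 3>4, acc = 12+2 = 14
n=4,p=1: 4>1, acc = 14+3 = 17
n=4,p=2: 4>2, acc = 17+2 = 19
n=4,p=3: 4>3, acc = 19+1 = 20
n=4,p=4: not 4>4, acc = 20+2 = 22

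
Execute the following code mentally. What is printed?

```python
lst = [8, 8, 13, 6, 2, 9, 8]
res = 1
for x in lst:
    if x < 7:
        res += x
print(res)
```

x=8: not <7
x=8: not <7
x=13: not <7
x=6: <7, res = 1+6 = 7
x=2: <7, res = 7+2 = 9
x=9: not <7
x=8: not <7

9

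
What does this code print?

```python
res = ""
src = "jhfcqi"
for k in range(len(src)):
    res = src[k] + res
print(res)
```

k=0: prepend 'j' → 'j'
k=1: prepend 'h' → 'hj'
k=2: prepend 'f' → 'fhj'
k=3: prepend 'c' → 'cfhj'
k=4: prepend 'q' → 'qcfhj'
k=5: prepend 'i' → 'iqcfhj'

iqcfhj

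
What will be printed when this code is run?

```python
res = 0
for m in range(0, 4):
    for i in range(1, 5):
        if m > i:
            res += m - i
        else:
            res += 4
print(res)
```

m=0,i=1: not 0>1, res = 0+4 = 4
m=0,i=2: not 0>2, res = 4+4 = 8
m=0,i=3: not 0>3, res = 8+4 = 12
m=0,i=4: not 0>4, res = 12+4 = 16
m=1,i=1: not 1>1, res = 16+4 = 20
m=1,i=2: not 1>2, res = 20+4 = 24
m=1,i=3: not 1>3, res = 24+4 = 28
m=1,i=4: not 1>4, res = 28+4 = 32
m=2,i=1: 2>1, res = 32+1 = 33
m=2,i=2: not 2>2, res = 33+4 = 37
m=2,i=3: not 2>3, res = 37+4 = 41
m=2,i=4: not 2>4, res = 41+4 = 45
m=3,i=1: 3>1, res = 45+2 = 47
m=3,i=2: 3>2, res = 47+1 = 48
m=3,i=3: not 3>3, res = 48+4 = 52
m=3,i=4: not 3>4, res = 52+4 = 56

56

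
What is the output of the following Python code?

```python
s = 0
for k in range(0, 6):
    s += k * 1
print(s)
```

k=0: s = 0+0*1 = 0
k=1: s = 0+1*1 = 1
k=2: s = 1+2*1 = 3
k=3: s = 3+3*1 = 6
k=4: s = 6+4*1 = 10
k=5: s = 10+5*1 = 15

15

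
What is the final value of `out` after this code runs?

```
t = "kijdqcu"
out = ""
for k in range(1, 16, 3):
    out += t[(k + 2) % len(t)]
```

k=1: add t[3]='d' → 'd'
k=4: add t[6]='u' → 'du'
k=7: add t[2]='j' → 'duj'
k=10: add t[5]='c' → 'dujc'
k=13: add t[1]='i' → 'dujci'

'dujci'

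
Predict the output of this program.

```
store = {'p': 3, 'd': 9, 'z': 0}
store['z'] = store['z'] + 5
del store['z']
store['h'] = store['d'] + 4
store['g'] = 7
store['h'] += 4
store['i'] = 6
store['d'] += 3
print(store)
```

{'p': 3, 'd': 12, 'h': 17, 'g': 7, 'i': 6}

store['z'] = store['z']+5 = 5 → {'p': 3, 'd': 9, 'z': 5}
del 'z' → {'p': 3, 'd': 9}
store['h'] = store['d']+4 = 13 → {'p': 3, 'd': 9, 'h': 13}
store['g'] = 7 → {'p': 3, 'd': 9, 'h': 13, 'g': 7}
store['h'] = 13+4 = 17 → {'p': 3, 'd': 9, 'h': 17, 'g': 7}
store['i'] = 6 → {'p': 3, 'd': 9, 'h': 17, 'g': 7, 'i': 6}
store['d'] = 9+3 = 12 → {'p': 3, 'd': 12, 'h': 17, 'g': 7, 'i': 6}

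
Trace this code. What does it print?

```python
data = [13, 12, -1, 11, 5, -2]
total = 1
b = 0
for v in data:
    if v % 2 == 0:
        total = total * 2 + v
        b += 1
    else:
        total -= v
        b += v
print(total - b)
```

-86

v=13: not even, total = 1-13 = -12; b=13
v=12: even, total = (-12)*2+12 = -12; b=14
v=-1: not even, total = (-12)-(-1) = -11; b=13
v=11: not even, total = (-11)-11 = -22; b=24
v=5: not even, total = (-22)-5 = -27; b=29
v=-2: even, total = (-27)*2+(-2) = -56; b=30
total-b = (-56)-30 = -86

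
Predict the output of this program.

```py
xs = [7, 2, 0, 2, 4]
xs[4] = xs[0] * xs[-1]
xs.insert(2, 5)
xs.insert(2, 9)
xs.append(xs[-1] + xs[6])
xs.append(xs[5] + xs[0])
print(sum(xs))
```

xs[4] = xs[0]*xs[-1] = 7*4 = 28 → [7, 2, 0, 2, 28]
insert 5 at 2 → [7, 2, 5, 0, 2, 28]
insert 9 at 2 → [7, 2, 9, 5, 0, 2, 28]
append xs[-1]+xs[6] = 28+28 = 56 → [7, 2, 9, 5, 0, 2, 28, 56]
append xs[5]+xs[0] = 2+7 = 9 → [7, 2, 9, 5, 0, 2, 28, 56, 9]
sum = 118

118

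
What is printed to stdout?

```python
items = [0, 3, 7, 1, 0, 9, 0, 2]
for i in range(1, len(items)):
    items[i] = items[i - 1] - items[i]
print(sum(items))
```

i=1: items[1] = 0-3 = -3 → [0, -3, 7, 1, 0, 9, 0, 2]
i=2: items[2] = (-3)-7 = -10 → [0, -3, -10, 1, 0, 9, 0, 2]
i=3: items[3] = (-10)-1 = -11 → [0, -3, -10, -11, 0, 9, 0, 2]
i=4: items[4] = (-11)-0 = -11 → [0, -3, -10, -11, -11, 9, 0, 2]
i=5: items[5] = (-11)-9 = -20 → [0, -3, -10, -11, -11, -20, 0, 2]
i=6: items[6] = (-20)-0 = -20 → [0, -3, -10, -11, -11, -20, -20, 2]
i=7: items[7] = (-20)-2 = -22 → [0, -3, -10, -11, -11, -20, -20, -22]
sum = -97

-97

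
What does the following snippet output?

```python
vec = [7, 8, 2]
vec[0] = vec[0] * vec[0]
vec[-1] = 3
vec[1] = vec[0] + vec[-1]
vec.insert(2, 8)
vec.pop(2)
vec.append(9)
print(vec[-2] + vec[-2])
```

6

vec[0] = vec[0]*vec[0] = 7*7 = 49 → [49, 8, 2]
vec[-1] = 3 → [49, 8, 3]
vec[1] = vec[0]+vec[-1] = 49+3 = 52 → [49, 52, 3]
insert 8 at 2 → [49, 52, 8, 3]
pop(2) removes 8 → [49, 52, 3]
append 9 → [49, 52, 3, 9]
vec[-2]+vec[-2] = 3+3 = 6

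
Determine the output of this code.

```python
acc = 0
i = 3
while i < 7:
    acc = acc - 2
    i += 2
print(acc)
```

-4

i=3: acc = 0-2 = -2
i=5: acc = (-2)-2 = -4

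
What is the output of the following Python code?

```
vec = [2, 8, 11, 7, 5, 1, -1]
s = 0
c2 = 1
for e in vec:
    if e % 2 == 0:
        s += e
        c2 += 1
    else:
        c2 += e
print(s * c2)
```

e=2: even, s = 0+2 = 2; c2=2
e=8: even, s = 2+8 = 10; c2=3
e=11: not even; c2=14
e=7: not even; c2=21
e=5: not even; c2=26
e=1: not even; c2=27
e=-1: not even; c2=26
s*c2 = 10*26 = 260

260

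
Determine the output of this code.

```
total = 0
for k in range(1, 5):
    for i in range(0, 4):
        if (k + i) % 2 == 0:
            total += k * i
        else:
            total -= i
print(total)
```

16

k=1,i=0: odd sum, total = 0-0 = 0
k=1,i=1: even sum, total = 0+1 = 1
k=1,i=2: odd sum, total = 1-2 = -1
k=1,i=3: even sum, total = (-1)+3 = 2
k=2,i=0: even sum, total = 2+0 = 2
k=2,i=1: odd sum, total = 2-1 = 1
k=2,i=2: even sum, total = 1+4 = 5
k=2,i=3: odd sum, total = 5-3 = 2
k=3,i=0: odd sum, total = 2-0 = 2
k=3,i=1: even sum, total = 2+3 = 5
k=3,i=2: odd sum, total = 5-2 = 3
k=3,i=3: even sum, total = 3+9 = 12
k=4,i=0: even sum, total = 12+0 = 12
k=4,i=1: odd sum, total = 12-1 = 11
k=4,i=2: even sum, total = 11+8 = 19
k=4,i=3: odd sum, total = 19-3 = 16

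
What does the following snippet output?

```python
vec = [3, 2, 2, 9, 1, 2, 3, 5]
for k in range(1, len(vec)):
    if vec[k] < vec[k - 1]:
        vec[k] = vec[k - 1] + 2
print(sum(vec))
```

80

k=1: 2<3, vec[1] = 3+2 = 5 → [3, 5, 2, 9, 1, 2, 3, 5]
k=2: 2<5, vec[2] = 5+2 = 7 → [3, 5, 7, 9, 1, 2, 3, 5]
k=3: 9>=7, unchanged → [3, 5, 7, 9, 1, 2, 3, 5]
k=4: 1<9, vec[4] = 9+2 = 11 → [3, 5, 7, 9, 11, 2, 3, 5]
k=5: 2<11, vec[5] = 11+2 = 13 → [3, 5, 7, 9, 11, 13, 3, 5]
k=6: 3<13, vec[6] = 13+2 = 15 → [3, 5, 7, 9, 11, 13, 15, 5]
k=7: 5<15, vec[7] = 15+2 = 17 → [3, 5, 7, 9, 11, 13, 15, 17]
sum = 80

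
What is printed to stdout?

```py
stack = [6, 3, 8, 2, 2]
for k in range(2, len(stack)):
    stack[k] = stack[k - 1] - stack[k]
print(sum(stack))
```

-12

k=2: stack[2] = 3-8 = -5 → [6, 3, -5, 2, 2]
k=3: stack[3] = (-5)-2 = -7 → [6, 3, -5, -7, 2]
k=4: stack[4] = (-7)-2 = -9 → [6, 3, -5, -7, -9]
sum = -12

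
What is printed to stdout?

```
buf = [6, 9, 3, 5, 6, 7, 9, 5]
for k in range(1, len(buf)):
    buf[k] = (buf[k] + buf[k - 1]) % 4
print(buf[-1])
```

k=1: buf[1] = (9+6)%4 = 3 → [6, 3, 3, 5, 6, 7, 9, 5]
k=2: buf[2] = (3+3)%4 = 2 → [6, 3, 2, 5, 6, 7, 9, 5]
k=3: buf[3] = (5+2)%4 = 3 → [6, 3, 2, 3, 6, 7, 9, 5]
k=4: buf[4] = (6+3)%4 = 1 → [6, 3, 2, 3, 1, 7, 9, 5]
k=5: buf[5] = (7+1)%4 = 0 → [6, 3, 2, 3, 1, 0, 9, 5]
k=6: buf[6] = (9+0)%4 = 1 → [6, 3, 2, 3, 1, 0, 1, 5]
k=7: buf[7] = (5+1)%4 = 2 → [6, 3, 2, 3, 1, 0, 1, 2]

2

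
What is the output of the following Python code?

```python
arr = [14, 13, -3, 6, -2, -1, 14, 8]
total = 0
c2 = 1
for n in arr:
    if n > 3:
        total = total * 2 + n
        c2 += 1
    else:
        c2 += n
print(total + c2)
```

n=14: >3, total = 0*2+14 = 14; c2=2
n=13: >3, total = 14*2+13 = 41; c2=3
n=-3: not >3; c2=0
n=6: >3, total = 41*2+6 = 88; c2=1
n=-2: not >3; c2=-1
n=-1: not >3; c2=-2
n=14: >3, total = 88*2+14 = 190; c2=-1
n=8: >3, total = 190*2+8 = 388; c2=0
total+c2 = 388+0 = 388

388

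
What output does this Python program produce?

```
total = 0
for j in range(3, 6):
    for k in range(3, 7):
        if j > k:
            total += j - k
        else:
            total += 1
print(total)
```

j=3,k=3: not 3>3, total = 0+1 = 1
j=3,k=4: not 3>4, total = 1+1 = 2
j=3,k=5: not 3>5, total = 2+1 = 3
j=3,k=6: not 3>6, total = 3+1 = 4
j=4,k=3: 4>3, total = 4+1 = 5
j=4,k=4: not 4>4, total = 5+1 = 6
j=4,k=5: not 4>5, total = 6+1 = 7
j=4,k=6: not 4>6, total = 7+1 = 8
j=5,k=3: 5>3, total = 8+2 = 10
j=5,k=4: 5>4, total = 10+1 = 11
j=5,k=5: not 5>5, total = 11+1 = 12
j=5,k=6: not 5>6, total = 12+1 = 13

13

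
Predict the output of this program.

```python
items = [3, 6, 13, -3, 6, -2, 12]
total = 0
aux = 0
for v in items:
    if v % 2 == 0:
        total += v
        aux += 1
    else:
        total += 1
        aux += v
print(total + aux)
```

42

v=3: not even, total = 0+1 = 1; aux=3
v=6: even, total = 1+6 = 7; aux=4
v=13: not even, total = 7+1 = 8; aux=17
v=-3: not even, total = 8+1 = 9; aux=14
v=6: even, total = 9+6 = 15; aux=15
v=-2: even, total = 15+(-2) = 13; aux=16
v=12: even, total = 13+12 = 25; aux=17
total+aux = 25+17 = 42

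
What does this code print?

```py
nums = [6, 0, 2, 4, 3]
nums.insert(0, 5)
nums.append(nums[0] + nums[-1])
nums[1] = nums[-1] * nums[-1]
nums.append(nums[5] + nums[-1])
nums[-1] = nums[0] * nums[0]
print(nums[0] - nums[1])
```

-59

insert 5 at 0 → [5, 6, 0, 2, 4, 3]
append nums[0]+nums[-1] = 5+3 = 8 → [5, 6, 0, 2, 4, 3, 8]
nums[1] = nums[-1]*nums[-1] = 8*8 = 64 → [5, 64, 0, 2, 4, 3, 8]
append nums[5]+nums[-1] = 3+8 = 11 → [5, 64, 0, 2, 4, 3, 8, 11]
nums[-1] = nums[0]*nums[0] = 5*5 = 25 → [5, 64, 0, 2, 4, 3, 8, 25]
nums[0]-nums[1] = 5-64 = -59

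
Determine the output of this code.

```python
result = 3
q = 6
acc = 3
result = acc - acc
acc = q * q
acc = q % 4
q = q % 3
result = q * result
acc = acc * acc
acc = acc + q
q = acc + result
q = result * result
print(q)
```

result = 3-3 = 0
acc = 6*6 = 36
acc = 6%4 = 2
q = 6%3 = 0
result = 0*0 = 0
acc = 2*2 = 4
acc = 4+0 = 4
q = 4+0 = 4
q = 0*0 = 0

0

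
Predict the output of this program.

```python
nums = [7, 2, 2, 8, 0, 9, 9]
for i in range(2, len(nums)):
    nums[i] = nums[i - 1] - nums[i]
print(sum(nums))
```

i=2: nums[2] = 2-2 = 0 → [7, 2, 0, 8, 0, 9, 9]
i=3: nums[3] = 0-8 = -8 → [7, 2, 0, -8, 0, 9, 9]
i=4: nums[4] = (-8)-0 = -8 → [7, 2, 0, -8, -8, 9, 9]
i=5: nums[5] = (-8)-9 = -17 → [7, 2, 0, -8, -8, -17, 9]
i=6: nums[6] = (-17)-9 = -26 → [7, 2, 0, -8, -8, -17, -26]
sum = -50

-50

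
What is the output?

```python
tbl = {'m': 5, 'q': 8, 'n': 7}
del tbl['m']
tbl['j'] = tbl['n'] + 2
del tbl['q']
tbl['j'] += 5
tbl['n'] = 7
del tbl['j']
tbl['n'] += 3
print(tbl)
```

del 'm' → {'q': 8, 'n': 7}
tbl['j'] = tbl['n']+2 = 9 → {'q': 8, 'n': 7, 'j': 9}
del 'q' → {'n': 7, 'j': 9}
tbl['j'] = 9+5 = 14 → {'n': 7, 'j': 14}
tbl['n'] = 7 → {'n': 7, 'j': 14}
del 'j' → {'n': 7}
tbl['n'] = 7+3 = 10 → {'n': 10}

{'n': 10}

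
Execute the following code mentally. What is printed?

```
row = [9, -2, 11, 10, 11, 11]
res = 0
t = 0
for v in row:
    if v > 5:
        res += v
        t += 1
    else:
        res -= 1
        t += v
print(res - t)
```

v=9: >5, res = 0+9 = 9; t=1
v=-2: not >5, res = 9-1 = 8; t=-1
v=11: >5, res = 8+11 = 19; t=0
v=10: >5, res = 19+10 = 29; t=1
v=11: >5, res = 29+11 = 40; t=2
v=11: >5, res = 40+11 = 51; t=3
res-t = 51-3 = 48

48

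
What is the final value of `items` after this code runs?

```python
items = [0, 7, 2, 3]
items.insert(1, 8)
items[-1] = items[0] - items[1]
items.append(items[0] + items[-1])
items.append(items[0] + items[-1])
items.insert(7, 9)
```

insert 8 at 1 → [0, 8, 7, 2, 3]
items[-1] = items[0]-items[1] = 0-8 = -8 → [0, 8, 7, 2, -8]
append items[0]+items[-1] = 0+(-8) = -8 → [0, 8, 7, 2, -8, -8]
append items[0]+items[-1] = 0+(-8) = -8 → [0, 8, 7, 2, -8, -8, -8]
insert 9 at 7 → [0, 8, 7, 2, -8, -8, -8, 9]

[0, 8, 7, 2, -8, -8, -8, 9]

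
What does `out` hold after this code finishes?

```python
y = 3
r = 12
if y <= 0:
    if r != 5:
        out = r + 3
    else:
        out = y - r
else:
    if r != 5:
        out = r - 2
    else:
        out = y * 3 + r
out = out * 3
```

y=3, r=12
y <= 0 is False; r != 5 is True
→ out = r - 2 = 10
out = 10*3 = 30

30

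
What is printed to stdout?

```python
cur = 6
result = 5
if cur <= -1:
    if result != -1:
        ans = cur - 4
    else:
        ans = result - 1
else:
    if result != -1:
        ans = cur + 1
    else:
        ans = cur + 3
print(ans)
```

cur=6, result=5
cur <= -1 is False; result != -1 is True
→ ans = cur + 1 = 7

7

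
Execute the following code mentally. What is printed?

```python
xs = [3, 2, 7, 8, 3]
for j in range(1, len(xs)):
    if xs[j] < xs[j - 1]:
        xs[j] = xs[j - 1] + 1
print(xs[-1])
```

9

j=1: 2<3, xs[1] = 3+1 = 4 → [3, 4, 7, 8, 3]
j=2: 7>=4, unchanged → [3, 4, 7, 8, 3]
j=3: 8>=7, unchanged → [3, 4, 7, 8, 3]
j=4: 3<8, xs[4] = 8+1 = 9 → [3, 4, 7, 8, 9]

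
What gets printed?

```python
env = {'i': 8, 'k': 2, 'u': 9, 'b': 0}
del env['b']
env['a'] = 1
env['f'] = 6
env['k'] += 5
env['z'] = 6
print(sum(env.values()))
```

37

del 'b' → {'i': 8, 'k': 2, 'u': 9}
env['a'] = 1 → {'i': 8, 'k': 2, 'u': 9, 'a': 1}
env['f'] = 6 → {'i': 8, 'k': 2, 'u': 9, 'a': 1, 'f': 6}
env['k'] = 2+5 = 7 → {'i': 8, 'k': 7, 'u': 9, 'a': 1, 'f': 6}
env['z'] = 6 → {'i': 8, 'k': 7, 'u': 9, 'a': 1, 'f': 6, 'z': 6}
sum of values = 37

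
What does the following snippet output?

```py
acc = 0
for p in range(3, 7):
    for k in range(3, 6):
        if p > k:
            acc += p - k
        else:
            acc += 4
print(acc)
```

34

p=3,k=3: not 3>3, acc = 0+4 = 4
p=3,k=4: not 3>4, acc = 4+4 = 8
p=3,k=5: not 3>5, acc = 8+4 = 12
p=4,k=3: 4>3, acc = 12+1 = 13
p=4,k=4: not 4>4, acc = 13+4 = 17
p=4,k=5: not 4>5, acc = 17+4 = 21
p=5,k=3: 5>3, acc = 21+2 = 23
p=5,k=4: 5>4, acc = 23+1 = 24
p=5,k=5: not 5>5, acc = 24+4 = 28
p=6,k=3: 6>3, acc = 28+3 = 31
p=6,k=4: 6>4, acc = 31+2 = 33
p=6,k=5: 6>5, acc = 33+1 = 34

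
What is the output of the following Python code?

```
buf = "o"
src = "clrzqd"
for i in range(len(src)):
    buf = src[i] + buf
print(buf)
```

dqzrlco

i=0: prepend 'c' → 'co'
i=1: prepend 'l' → 'lco'
i=2: prepend 'r' → 'rlco'
i=3: prepend 'z' → 'zrlco'
i=4: prepend 'q' → 'qzrlco'
i=5: prepend 'd' → 'dqzrlco'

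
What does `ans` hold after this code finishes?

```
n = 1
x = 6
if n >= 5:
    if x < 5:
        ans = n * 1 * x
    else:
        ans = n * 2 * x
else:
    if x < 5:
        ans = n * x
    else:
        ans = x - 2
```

n=1, x=6
n >= 5 is False; x < 5 is False
→ ans = x - 2 = 4

4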